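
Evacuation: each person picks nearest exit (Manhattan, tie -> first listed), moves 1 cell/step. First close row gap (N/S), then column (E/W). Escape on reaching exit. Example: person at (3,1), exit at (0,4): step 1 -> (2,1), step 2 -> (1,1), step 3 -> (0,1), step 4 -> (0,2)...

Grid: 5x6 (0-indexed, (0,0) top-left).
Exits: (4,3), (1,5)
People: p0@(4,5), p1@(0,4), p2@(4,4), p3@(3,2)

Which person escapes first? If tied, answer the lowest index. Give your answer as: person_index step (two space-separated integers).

Answer: 2 1

Derivation:
Step 1: p0:(4,5)->(4,4) | p1:(0,4)->(1,4) | p2:(4,4)->(4,3)->EXIT | p3:(3,2)->(4,2)
Step 2: p0:(4,4)->(4,3)->EXIT | p1:(1,4)->(1,5)->EXIT | p2:escaped | p3:(4,2)->(4,3)->EXIT
Exit steps: [2, 2, 1, 2]
First to escape: p2 at step 1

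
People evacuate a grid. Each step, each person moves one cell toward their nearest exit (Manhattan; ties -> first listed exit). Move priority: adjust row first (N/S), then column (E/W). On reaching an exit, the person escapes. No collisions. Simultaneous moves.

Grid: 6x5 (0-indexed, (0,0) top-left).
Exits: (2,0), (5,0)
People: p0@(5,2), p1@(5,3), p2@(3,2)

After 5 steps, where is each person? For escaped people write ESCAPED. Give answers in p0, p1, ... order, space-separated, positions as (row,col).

Step 1: p0:(5,2)->(5,1) | p1:(5,3)->(5,2) | p2:(3,2)->(2,2)
Step 2: p0:(5,1)->(5,0)->EXIT | p1:(5,2)->(5,1) | p2:(2,2)->(2,1)
Step 3: p0:escaped | p1:(5,1)->(5,0)->EXIT | p2:(2,1)->(2,0)->EXIT

ESCAPED ESCAPED ESCAPED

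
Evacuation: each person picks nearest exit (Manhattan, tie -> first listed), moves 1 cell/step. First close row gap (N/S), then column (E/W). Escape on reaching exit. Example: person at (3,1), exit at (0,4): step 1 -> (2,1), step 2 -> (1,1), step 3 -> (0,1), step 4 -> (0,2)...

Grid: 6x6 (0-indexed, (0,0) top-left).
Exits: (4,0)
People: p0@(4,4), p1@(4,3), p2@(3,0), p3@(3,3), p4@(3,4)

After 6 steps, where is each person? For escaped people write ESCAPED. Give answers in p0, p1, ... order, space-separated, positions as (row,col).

Step 1: p0:(4,4)->(4,3) | p1:(4,3)->(4,2) | p2:(3,0)->(4,0)->EXIT | p3:(3,3)->(4,3) | p4:(3,4)->(4,4)
Step 2: p0:(4,3)->(4,2) | p1:(4,2)->(4,1) | p2:escaped | p3:(4,3)->(4,2) | p4:(4,4)->(4,3)
Step 3: p0:(4,2)->(4,1) | p1:(4,1)->(4,0)->EXIT | p2:escaped | p3:(4,2)->(4,1) | p4:(4,3)->(4,2)
Step 4: p0:(4,1)->(4,0)->EXIT | p1:escaped | p2:escaped | p3:(4,1)->(4,0)->EXIT | p4:(4,2)->(4,1)
Step 5: p0:escaped | p1:escaped | p2:escaped | p3:escaped | p4:(4,1)->(4,0)->EXIT

ESCAPED ESCAPED ESCAPED ESCAPED ESCAPED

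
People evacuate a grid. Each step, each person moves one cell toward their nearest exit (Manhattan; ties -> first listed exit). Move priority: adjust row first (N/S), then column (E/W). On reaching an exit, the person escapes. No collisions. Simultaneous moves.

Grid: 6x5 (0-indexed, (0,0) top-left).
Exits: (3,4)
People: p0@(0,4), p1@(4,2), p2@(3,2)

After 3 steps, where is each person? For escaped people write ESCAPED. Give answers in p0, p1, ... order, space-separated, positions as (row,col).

Step 1: p0:(0,4)->(1,4) | p1:(4,2)->(3,2) | p2:(3,2)->(3,3)
Step 2: p0:(1,4)->(2,4) | p1:(3,2)->(3,3) | p2:(3,3)->(3,4)->EXIT
Step 3: p0:(2,4)->(3,4)->EXIT | p1:(3,3)->(3,4)->EXIT | p2:escaped

ESCAPED ESCAPED ESCAPED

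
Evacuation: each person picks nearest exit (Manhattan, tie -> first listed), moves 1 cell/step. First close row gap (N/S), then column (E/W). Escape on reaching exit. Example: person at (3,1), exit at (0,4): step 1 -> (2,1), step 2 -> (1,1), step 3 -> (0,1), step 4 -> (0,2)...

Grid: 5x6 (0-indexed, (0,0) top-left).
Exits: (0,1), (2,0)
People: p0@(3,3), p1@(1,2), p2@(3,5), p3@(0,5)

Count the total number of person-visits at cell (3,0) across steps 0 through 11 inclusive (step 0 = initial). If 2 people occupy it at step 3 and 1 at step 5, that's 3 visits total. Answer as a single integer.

Answer: 0

Derivation:
Step 0: p0@(3,3) p1@(1,2) p2@(3,5) p3@(0,5) -> at (3,0): 0 [-], cum=0
Step 1: p0@(2,3) p1@(0,2) p2@(2,5) p3@(0,4) -> at (3,0): 0 [-], cum=0
Step 2: p0@(2,2) p1@ESC p2@(2,4) p3@(0,3) -> at (3,0): 0 [-], cum=0
Step 3: p0@(2,1) p1@ESC p2@(2,3) p3@(0,2) -> at (3,0): 0 [-], cum=0
Step 4: p0@ESC p1@ESC p2@(2,2) p3@ESC -> at (3,0): 0 [-], cum=0
Step 5: p0@ESC p1@ESC p2@(2,1) p3@ESC -> at (3,0): 0 [-], cum=0
Step 6: p0@ESC p1@ESC p2@ESC p3@ESC -> at (3,0): 0 [-], cum=0
Total visits = 0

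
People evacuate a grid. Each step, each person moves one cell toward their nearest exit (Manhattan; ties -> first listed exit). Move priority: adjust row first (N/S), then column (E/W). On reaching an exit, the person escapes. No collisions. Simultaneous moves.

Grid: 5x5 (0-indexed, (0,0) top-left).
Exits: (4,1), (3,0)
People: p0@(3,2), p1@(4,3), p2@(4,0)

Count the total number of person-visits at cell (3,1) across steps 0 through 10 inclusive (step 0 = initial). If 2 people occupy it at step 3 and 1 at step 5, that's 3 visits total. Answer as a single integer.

Step 0: p0@(3,2) p1@(4,3) p2@(4,0) -> at (3,1): 0 [-], cum=0
Step 1: p0@(4,2) p1@(4,2) p2@ESC -> at (3,1): 0 [-], cum=0
Step 2: p0@ESC p1@ESC p2@ESC -> at (3,1): 0 [-], cum=0
Total visits = 0

Answer: 0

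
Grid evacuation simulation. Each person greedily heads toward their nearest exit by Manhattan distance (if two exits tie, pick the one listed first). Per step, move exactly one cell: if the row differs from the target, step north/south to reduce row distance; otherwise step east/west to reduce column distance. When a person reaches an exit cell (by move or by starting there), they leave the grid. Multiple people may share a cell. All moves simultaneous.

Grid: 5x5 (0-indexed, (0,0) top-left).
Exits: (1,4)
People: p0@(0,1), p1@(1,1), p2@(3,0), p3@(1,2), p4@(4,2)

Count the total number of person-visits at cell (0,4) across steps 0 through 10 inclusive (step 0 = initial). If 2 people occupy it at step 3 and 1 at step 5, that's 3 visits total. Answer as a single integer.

Step 0: p0@(0,1) p1@(1,1) p2@(3,0) p3@(1,2) p4@(4,2) -> at (0,4): 0 [-], cum=0
Step 1: p0@(1,1) p1@(1,2) p2@(2,0) p3@(1,3) p4@(3,2) -> at (0,4): 0 [-], cum=0
Step 2: p0@(1,2) p1@(1,3) p2@(1,0) p3@ESC p4@(2,2) -> at (0,4): 0 [-], cum=0
Step 3: p0@(1,3) p1@ESC p2@(1,1) p3@ESC p4@(1,2) -> at (0,4): 0 [-], cum=0
Step 4: p0@ESC p1@ESC p2@(1,2) p3@ESC p4@(1,3) -> at (0,4): 0 [-], cum=0
Step 5: p0@ESC p1@ESC p2@(1,3) p3@ESC p4@ESC -> at (0,4): 0 [-], cum=0
Step 6: p0@ESC p1@ESC p2@ESC p3@ESC p4@ESC -> at (0,4): 0 [-], cum=0
Total visits = 0

Answer: 0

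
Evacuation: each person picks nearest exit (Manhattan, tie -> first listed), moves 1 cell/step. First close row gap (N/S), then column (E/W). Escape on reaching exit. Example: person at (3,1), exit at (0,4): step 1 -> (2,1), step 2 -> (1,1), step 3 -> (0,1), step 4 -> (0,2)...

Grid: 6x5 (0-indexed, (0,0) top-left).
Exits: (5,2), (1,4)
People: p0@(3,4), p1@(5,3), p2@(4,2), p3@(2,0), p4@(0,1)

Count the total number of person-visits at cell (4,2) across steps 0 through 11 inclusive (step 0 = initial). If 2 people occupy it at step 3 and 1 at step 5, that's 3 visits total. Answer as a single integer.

Answer: 1

Derivation:
Step 0: p0@(3,4) p1@(5,3) p2@(4,2) p3@(2,0) p4@(0,1) -> at (4,2): 1 [p2], cum=1
Step 1: p0@(2,4) p1@ESC p2@ESC p3@(3,0) p4@(1,1) -> at (4,2): 0 [-], cum=1
Step 2: p0@ESC p1@ESC p2@ESC p3@(4,0) p4@(1,2) -> at (4,2): 0 [-], cum=1
Step 3: p0@ESC p1@ESC p2@ESC p3@(5,0) p4@(1,3) -> at (4,2): 0 [-], cum=1
Step 4: p0@ESC p1@ESC p2@ESC p3@(5,1) p4@ESC -> at (4,2): 0 [-], cum=1
Step 5: p0@ESC p1@ESC p2@ESC p3@ESC p4@ESC -> at (4,2): 0 [-], cum=1
Total visits = 1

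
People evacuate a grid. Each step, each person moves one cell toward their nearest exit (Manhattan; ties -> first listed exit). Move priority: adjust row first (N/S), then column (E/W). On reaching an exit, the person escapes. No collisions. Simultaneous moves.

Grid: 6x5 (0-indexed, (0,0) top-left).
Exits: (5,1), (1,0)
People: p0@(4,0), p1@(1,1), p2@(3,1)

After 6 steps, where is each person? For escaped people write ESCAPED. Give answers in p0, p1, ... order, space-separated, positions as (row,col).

Step 1: p0:(4,0)->(5,0) | p1:(1,1)->(1,0)->EXIT | p2:(3,1)->(4,1)
Step 2: p0:(5,0)->(5,1)->EXIT | p1:escaped | p2:(4,1)->(5,1)->EXIT

ESCAPED ESCAPED ESCAPED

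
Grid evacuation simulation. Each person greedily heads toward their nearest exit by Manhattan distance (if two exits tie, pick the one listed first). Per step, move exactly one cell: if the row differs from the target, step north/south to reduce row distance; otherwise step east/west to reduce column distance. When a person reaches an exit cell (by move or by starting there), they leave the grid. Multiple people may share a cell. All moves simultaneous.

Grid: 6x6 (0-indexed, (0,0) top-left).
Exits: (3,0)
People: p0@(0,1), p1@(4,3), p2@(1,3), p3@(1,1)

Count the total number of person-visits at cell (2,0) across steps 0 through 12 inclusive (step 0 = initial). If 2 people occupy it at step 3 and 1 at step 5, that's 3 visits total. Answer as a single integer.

Step 0: p0@(0,1) p1@(4,3) p2@(1,3) p3@(1,1) -> at (2,0): 0 [-], cum=0
Step 1: p0@(1,1) p1@(3,3) p2@(2,3) p3@(2,1) -> at (2,0): 0 [-], cum=0
Step 2: p0@(2,1) p1@(3,2) p2@(3,3) p3@(3,1) -> at (2,0): 0 [-], cum=0
Step 3: p0@(3,1) p1@(3,1) p2@(3,2) p3@ESC -> at (2,0): 0 [-], cum=0
Step 4: p0@ESC p1@ESC p2@(3,1) p3@ESC -> at (2,0): 0 [-], cum=0
Step 5: p0@ESC p1@ESC p2@ESC p3@ESC -> at (2,0): 0 [-], cum=0
Total visits = 0

Answer: 0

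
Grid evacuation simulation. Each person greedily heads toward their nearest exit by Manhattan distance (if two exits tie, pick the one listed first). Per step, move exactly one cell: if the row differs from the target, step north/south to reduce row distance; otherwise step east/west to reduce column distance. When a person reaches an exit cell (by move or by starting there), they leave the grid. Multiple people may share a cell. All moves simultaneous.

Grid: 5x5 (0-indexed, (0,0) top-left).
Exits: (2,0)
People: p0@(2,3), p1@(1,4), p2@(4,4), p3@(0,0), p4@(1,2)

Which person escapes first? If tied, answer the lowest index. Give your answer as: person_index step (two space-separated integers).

Answer: 3 2

Derivation:
Step 1: p0:(2,3)->(2,2) | p1:(1,4)->(2,4) | p2:(4,4)->(3,4) | p3:(0,0)->(1,0) | p4:(1,2)->(2,2)
Step 2: p0:(2,2)->(2,1) | p1:(2,4)->(2,3) | p2:(3,4)->(2,4) | p3:(1,0)->(2,0)->EXIT | p4:(2,2)->(2,1)
Step 3: p0:(2,1)->(2,0)->EXIT | p1:(2,3)->(2,2) | p2:(2,4)->(2,3) | p3:escaped | p4:(2,1)->(2,0)->EXIT
Step 4: p0:escaped | p1:(2,2)->(2,1) | p2:(2,3)->(2,2) | p3:escaped | p4:escaped
Step 5: p0:escaped | p1:(2,1)->(2,0)->EXIT | p2:(2,2)->(2,1) | p3:escaped | p4:escaped
Step 6: p0:escaped | p1:escaped | p2:(2,1)->(2,0)->EXIT | p3:escaped | p4:escaped
Exit steps: [3, 5, 6, 2, 3]
First to escape: p3 at step 2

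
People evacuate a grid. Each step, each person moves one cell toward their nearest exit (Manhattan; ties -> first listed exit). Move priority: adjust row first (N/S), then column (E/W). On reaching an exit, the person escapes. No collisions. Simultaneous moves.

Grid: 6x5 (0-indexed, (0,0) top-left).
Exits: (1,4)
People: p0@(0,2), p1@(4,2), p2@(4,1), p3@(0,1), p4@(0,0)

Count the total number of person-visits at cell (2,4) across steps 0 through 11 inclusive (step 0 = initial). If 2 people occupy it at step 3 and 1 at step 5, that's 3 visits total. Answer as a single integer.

Step 0: p0@(0,2) p1@(4,2) p2@(4,1) p3@(0,1) p4@(0,0) -> at (2,4): 0 [-], cum=0
Step 1: p0@(1,2) p1@(3,2) p2@(3,1) p3@(1,1) p4@(1,0) -> at (2,4): 0 [-], cum=0
Step 2: p0@(1,3) p1@(2,2) p2@(2,1) p3@(1,2) p4@(1,1) -> at (2,4): 0 [-], cum=0
Step 3: p0@ESC p1@(1,2) p2@(1,1) p3@(1,3) p4@(1,2) -> at (2,4): 0 [-], cum=0
Step 4: p0@ESC p1@(1,3) p2@(1,2) p3@ESC p4@(1,3) -> at (2,4): 0 [-], cum=0
Step 5: p0@ESC p1@ESC p2@(1,3) p3@ESC p4@ESC -> at (2,4): 0 [-], cum=0
Step 6: p0@ESC p1@ESC p2@ESC p3@ESC p4@ESC -> at (2,4): 0 [-], cum=0
Total visits = 0

Answer: 0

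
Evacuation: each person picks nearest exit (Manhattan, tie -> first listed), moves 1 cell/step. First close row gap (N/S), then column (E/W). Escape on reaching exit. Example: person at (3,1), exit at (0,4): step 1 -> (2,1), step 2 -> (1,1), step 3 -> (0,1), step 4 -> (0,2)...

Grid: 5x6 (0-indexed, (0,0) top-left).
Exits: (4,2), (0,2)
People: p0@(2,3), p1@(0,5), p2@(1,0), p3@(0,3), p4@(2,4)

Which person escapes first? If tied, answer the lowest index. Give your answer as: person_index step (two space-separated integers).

Answer: 3 1

Derivation:
Step 1: p0:(2,3)->(3,3) | p1:(0,5)->(0,4) | p2:(1,0)->(0,0) | p3:(0,3)->(0,2)->EXIT | p4:(2,4)->(3,4)
Step 2: p0:(3,3)->(4,3) | p1:(0,4)->(0,3) | p2:(0,0)->(0,1) | p3:escaped | p4:(3,4)->(4,4)
Step 3: p0:(4,3)->(4,2)->EXIT | p1:(0,3)->(0,2)->EXIT | p2:(0,1)->(0,2)->EXIT | p3:escaped | p4:(4,4)->(4,3)
Step 4: p0:escaped | p1:escaped | p2:escaped | p3:escaped | p4:(4,3)->(4,2)->EXIT
Exit steps: [3, 3, 3, 1, 4]
First to escape: p3 at step 1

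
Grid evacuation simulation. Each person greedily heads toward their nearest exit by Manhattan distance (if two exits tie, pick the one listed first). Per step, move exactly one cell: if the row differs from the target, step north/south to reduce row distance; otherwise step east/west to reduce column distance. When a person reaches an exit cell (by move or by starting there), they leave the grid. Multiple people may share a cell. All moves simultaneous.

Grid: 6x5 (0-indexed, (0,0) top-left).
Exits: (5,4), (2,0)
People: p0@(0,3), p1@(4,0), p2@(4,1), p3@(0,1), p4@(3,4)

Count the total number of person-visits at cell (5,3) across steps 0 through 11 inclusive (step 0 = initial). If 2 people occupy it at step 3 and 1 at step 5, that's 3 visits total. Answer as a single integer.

Step 0: p0@(0,3) p1@(4,0) p2@(4,1) p3@(0,1) p4@(3,4) -> at (5,3): 0 [-], cum=0
Step 1: p0@(1,3) p1@(3,0) p2@(3,1) p3@(1,1) p4@(4,4) -> at (5,3): 0 [-], cum=0
Step 2: p0@(2,3) p1@ESC p2@(2,1) p3@(2,1) p4@ESC -> at (5,3): 0 [-], cum=0
Step 3: p0@(2,2) p1@ESC p2@ESC p3@ESC p4@ESC -> at (5,3): 0 [-], cum=0
Step 4: p0@(2,1) p1@ESC p2@ESC p3@ESC p4@ESC -> at (5,3): 0 [-], cum=0
Step 5: p0@ESC p1@ESC p2@ESC p3@ESC p4@ESC -> at (5,3): 0 [-], cum=0
Total visits = 0

Answer: 0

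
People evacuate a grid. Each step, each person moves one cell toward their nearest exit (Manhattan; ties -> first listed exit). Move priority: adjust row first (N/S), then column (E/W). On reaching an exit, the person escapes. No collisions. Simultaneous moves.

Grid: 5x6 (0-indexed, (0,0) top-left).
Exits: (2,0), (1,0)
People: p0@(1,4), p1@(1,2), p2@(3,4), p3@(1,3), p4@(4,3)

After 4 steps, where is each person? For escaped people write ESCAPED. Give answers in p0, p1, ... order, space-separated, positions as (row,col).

Step 1: p0:(1,4)->(1,3) | p1:(1,2)->(1,1) | p2:(3,4)->(2,4) | p3:(1,3)->(1,2) | p4:(4,3)->(3,3)
Step 2: p0:(1,3)->(1,2) | p1:(1,1)->(1,0)->EXIT | p2:(2,4)->(2,3) | p3:(1,2)->(1,1) | p4:(3,3)->(2,3)
Step 3: p0:(1,2)->(1,1) | p1:escaped | p2:(2,3)->(2,2) | p3:(1,1)->(1,0)->EXIT | p4:(2,3)->(2,2)
Step 4: p0:(1,1)->(1,0)->EXIT | p1:escaped | p2:(2,2)->(2,1) | p3:escaped | p4:(2,2)->(2,1)

ESCAPED ESCAPED (2,1) ESCAPED (2,1)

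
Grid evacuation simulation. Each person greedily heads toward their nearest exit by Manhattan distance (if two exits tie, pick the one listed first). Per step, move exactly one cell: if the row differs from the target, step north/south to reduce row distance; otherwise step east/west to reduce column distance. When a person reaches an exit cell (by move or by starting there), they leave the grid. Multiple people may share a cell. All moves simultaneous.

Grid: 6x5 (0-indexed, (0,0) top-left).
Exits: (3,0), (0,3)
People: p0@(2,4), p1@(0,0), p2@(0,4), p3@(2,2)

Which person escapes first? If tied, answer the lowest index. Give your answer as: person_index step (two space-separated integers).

Step 1: p0:(2,4)->(1,4) | p1:(0,0)->(1,0) | p2:(0,4)->(0,3)->EXIT | p3:(2,2)->(3,2)
Step 2: p0:(1,4)->(0,4) | p1:(1,0)->(2,0) | p2:escaped | p3:(3,2)->(3,1)
Step 3: p0:(0,4)->(0,3)->EXIT | p1:(2,0)->(3,0)->EXIT | p2:escaped | p3:(3,1)->(3,0)->EXIT
Exit steps: [3, 3, 1, 3]
First to escape: p2 at step 1

Answer: 2 1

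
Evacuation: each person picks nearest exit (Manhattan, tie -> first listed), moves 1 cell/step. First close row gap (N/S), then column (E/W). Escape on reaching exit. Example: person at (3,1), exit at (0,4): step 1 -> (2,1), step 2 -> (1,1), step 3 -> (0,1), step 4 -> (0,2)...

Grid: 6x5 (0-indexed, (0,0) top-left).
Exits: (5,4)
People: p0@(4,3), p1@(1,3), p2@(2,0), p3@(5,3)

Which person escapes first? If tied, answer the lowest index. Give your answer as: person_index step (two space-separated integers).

Step 1: p0:(4,3)->(5,3) | p1:(1,3)->(2,3) | p2:(2,0)->(3,0) | p3:(5,3)->(5,4)->EXIT
Step 2: p0:(5,3)->(5,4)->EXIT | p1:(2,3)->(3,3) | p2:(3,0)->(4,0) | p3:escaped
Step 3: p0:escaped | p1:(3,3)->(4,3) | p2:(4,0)->(5,0) | p3:escaped
Step 4: p0:escaped | p1:(4,3)->(5,3) | p2:(5,0)->(5,1) | p3:escaped
Step 5: p0:escaped | p1:(5,3)->(5,4)->EXIT | p2:(5,1)->(5,2) | p3:escaped
Step 6: p0:escaped | p1:escaped | p2:(5,2)->(5,3) | p3:escaped
Step 7: p0:escaped | p1:escaped | p2:(5,3)->(5,4)->EXIT | p3:escaped
Exit steps: [2, 5, 7, 1]
First to escape: p3 at step 1

Answer: 3 1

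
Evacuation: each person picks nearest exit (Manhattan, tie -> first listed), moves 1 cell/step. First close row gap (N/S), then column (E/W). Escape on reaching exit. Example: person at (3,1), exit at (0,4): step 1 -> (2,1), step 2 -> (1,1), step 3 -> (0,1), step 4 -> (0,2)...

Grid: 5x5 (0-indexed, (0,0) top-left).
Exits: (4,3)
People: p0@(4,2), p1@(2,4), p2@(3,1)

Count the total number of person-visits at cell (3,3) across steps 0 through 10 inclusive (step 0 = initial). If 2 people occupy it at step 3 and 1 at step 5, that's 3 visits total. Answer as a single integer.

Answer: 0

Derivation:
Step 0: p0@(4,2) p1@(2,4) p2@(3,1) -> at (3,3): 0 [-], cum=0
Step 1: p0@ESC p1@(3,4) p2@(4,1) -> at (3,3): 0 [-], cum=0
Step 2: p0@ESC p1@(4,4) p2@(4,2) -> at (3,3): 0 [-], cum=0
Step 3: p0@ESC p1@ESC p2@ESC -> at (3,3): 0 [-], cum=0
Total visits = 0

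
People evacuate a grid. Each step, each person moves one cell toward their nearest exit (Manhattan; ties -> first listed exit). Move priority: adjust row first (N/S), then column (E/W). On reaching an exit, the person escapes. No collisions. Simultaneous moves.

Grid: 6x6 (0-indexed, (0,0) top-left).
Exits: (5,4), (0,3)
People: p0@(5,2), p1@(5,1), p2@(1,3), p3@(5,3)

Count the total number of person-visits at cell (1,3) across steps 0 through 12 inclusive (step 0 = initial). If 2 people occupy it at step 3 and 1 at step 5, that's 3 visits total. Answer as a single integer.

Step 0: p0@(5,2) p1@(5,1) p2@(1,3) p3@(5,3) -> at (1,3): 1 [p2], cum=1
Step 1: p0@(5,3) p1@(5,2) p2@ESC p3@ESC -> at (1,3): 0 [-], cum=1
Step 2: p0@ESC p1@(5,3) p2@ESC p3@ESC -> at (1,3): 0 [-], cum=1
Step 3: p0@ESC p1@ESC p2@ESC p3@ESC -> at (1,3): 0 [-], cum=1
Total visits = 1

Answer: 1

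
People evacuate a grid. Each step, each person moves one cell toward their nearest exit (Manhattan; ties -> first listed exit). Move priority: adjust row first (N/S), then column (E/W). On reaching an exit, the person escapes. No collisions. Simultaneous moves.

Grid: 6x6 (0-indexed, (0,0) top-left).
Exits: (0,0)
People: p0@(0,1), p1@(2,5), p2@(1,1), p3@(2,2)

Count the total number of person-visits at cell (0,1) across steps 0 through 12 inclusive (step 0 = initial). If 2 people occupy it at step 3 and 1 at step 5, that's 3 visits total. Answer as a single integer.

Answer: 4

Derivation:
Step 0: p0@(0,1) p1@(2,5) p2@(1,1) p3@(2,2) -> at (0,1): 1 [p0], cum=1
Step 1: p0@ESC p1@(1,5) p2@(0,1) p3@(1,2) -> at (0,1): 1 [p2], cum=2
Step 2: p0@ESC p1@(0,5) p2@ESC p3@(0,2) -> at (0,1): 0 [-], cum=2
Step 3: p0@ESC p1@(0,4) p2@ESC p3@(0,1) -> at (0,1): 1 [p3], cum=3
Step 4: p0@ESC p1@(0,3) p2@ESC p3@ESC -> at (0,1): 0 [-], cum=3
Step 5: p0@ESC p1@(0,2) p2@ESC p3@ESC -> at (0,1): 0 [-], cum=3
Step 6: p0@ESC p1@(0,1) p2@ESC p3@ESC -> at (0,1): 1 [p1], cum=4
Step 7: p0@ESC p1@ESC p2@ESC p3@ESC -> at (0,1): 0 [-], cum=4
Total visits = 4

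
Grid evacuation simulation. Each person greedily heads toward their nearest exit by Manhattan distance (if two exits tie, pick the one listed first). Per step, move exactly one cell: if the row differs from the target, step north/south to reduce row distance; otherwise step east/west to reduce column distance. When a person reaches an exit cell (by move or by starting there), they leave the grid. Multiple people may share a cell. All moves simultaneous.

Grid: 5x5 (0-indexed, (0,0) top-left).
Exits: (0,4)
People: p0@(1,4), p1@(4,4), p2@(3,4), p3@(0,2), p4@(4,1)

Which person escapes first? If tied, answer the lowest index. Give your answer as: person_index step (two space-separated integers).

Answer: 0 1

Derivation:
Step 1: p0:(1,4)->(0,4)->EXIT | p1:(4,4)->(3,4) | p2:(3,4)->(2,4) | p3:(0,2)->(0,3) | p4:(4,1)->(3,1)
Step 2: p0:escaped | p1:(3,4)->(2,4) | p2:(2,4)->(1,4) | p3:(0,3)->(0,4)->EXIT | p4:(3,1)->(2,1)
Step 3: p0:escaped | p1:(2,4)->(1,4) | p2:(1,4)->(0,4)->EXIT | p3:escaped | p4:(2,1)->(1,1)
Step 4: p0:escaped | p1:(1,4)->(0,4)->EXIT | p2:escaped | p3:escaped | p4:(1,1)->(0,1)
Step 5: p0:escaped | p1:escaped | p2:escaped | p3:escaped | p4:(0,1)->(0,2)
Step 6: p0:escaped | p1:escaped | p2:escaped | p3:escaped | p4:(0,2)->(0,3)
Step 7: p0:escaped | p1:escaped | p2:escaped | p3:escaped | p4:(0,3)->(0,4)->EXIT
Exit steps: [1, 4, 3, 2, 7]
First to escape: p0 at step 1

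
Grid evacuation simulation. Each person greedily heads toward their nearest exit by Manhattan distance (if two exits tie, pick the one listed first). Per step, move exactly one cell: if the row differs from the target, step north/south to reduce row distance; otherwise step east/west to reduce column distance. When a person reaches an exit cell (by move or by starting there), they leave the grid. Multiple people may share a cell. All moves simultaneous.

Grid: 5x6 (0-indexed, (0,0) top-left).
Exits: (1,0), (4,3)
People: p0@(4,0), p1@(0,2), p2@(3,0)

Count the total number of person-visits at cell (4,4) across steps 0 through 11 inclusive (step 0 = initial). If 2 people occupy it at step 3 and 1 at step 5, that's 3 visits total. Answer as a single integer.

Answer: 0

Derivation:
Step 0: p0@(4,0) p1@(0,2) p2@(3,0) -> at (4,4): 0 [-], cum=0
Step 1: p0@(3,0) p1@(1,2) p2@(2,0) -> at (4,4): 0 [-], cum=0
Step 2: p0@(2,0) p1@(1,1) p2@ESC -> at (4,4): 0 [-], cum=0
Step 3: p0@ESC p1@ESC p2@ESC -> at (4,4): 0 [-], cum=0
Total visits = 0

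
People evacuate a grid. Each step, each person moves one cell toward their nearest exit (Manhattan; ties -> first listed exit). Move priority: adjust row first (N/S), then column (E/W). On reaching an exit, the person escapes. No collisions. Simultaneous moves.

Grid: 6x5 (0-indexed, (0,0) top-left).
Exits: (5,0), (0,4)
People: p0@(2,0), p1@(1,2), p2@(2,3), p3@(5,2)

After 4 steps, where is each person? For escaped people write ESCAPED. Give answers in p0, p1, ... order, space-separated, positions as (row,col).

Step 1: p0:(2,0)->(3,0) | p1:(1,2)->(0,2) | p2:(2,3)->(1,3) | p3:(5,2)->(5,1)
Step 2: p0:(3,0)->(4,0) | p1:(0,2)->(0,3) | p2:(1,3)->(0,3) | p3:(5,1)->(5,0)->EXIT
Step 3: p0:(4,0)->(5,0)->EXIT | p1:(0,3)->(0,4)->EXIT | p2:(0,3)->(0,4)->EXIT | p3:escaped

ESCAPED ESCAPED ESCAPED ESCAPED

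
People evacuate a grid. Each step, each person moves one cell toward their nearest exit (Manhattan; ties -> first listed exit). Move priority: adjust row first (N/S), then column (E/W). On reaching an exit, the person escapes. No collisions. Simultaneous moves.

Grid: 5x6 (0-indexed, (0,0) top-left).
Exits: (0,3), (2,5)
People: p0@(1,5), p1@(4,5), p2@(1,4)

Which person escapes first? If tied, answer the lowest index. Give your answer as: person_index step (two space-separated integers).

Answer: 0 1

Derivation:
Step 1: p0:(1,5)->(2,5)->EXIT | p1:(4,5)->(3,5) | p2:(1,4)->(0,4)
Step 2: p0:escaped | p1:(3,5)->(2,5)->EXIT | p2:(0,4)->(0,3)->EXIT
Exit steps: [1, 2, 2]
First to escape: p0 at step 1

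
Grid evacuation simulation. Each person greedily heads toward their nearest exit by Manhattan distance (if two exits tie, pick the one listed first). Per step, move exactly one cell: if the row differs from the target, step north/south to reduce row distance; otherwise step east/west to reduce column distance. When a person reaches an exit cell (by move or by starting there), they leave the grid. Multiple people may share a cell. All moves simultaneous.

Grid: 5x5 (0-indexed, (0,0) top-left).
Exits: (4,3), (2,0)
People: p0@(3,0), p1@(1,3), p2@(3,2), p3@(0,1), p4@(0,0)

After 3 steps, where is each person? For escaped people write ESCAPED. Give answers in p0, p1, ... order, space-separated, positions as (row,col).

Step 1: p0:(3,0)->(2,0)->EXIT | p1:(1,3)->(2,3) | p2:(3,2)->(4,2) | p3:(0,1)->(1,1) | p4:(0,0)->(1,0)
Step 2: p0:escaped | p1:(2,3)->(3,3) | p2:(4,2)->(4,3)->EXIT | p3:(1,1)->(2,1) | p4:(1,0)->(2,0)->EXIT
Step 3: p0:escaped | p1:(3,3)->(4,3)->EXIT | p2:escaped | p3:(2,1)->(2,0)->EXIT | p4:escaped

ESCAPED ESCAPED ESCAPED ESCAPED ESCAPED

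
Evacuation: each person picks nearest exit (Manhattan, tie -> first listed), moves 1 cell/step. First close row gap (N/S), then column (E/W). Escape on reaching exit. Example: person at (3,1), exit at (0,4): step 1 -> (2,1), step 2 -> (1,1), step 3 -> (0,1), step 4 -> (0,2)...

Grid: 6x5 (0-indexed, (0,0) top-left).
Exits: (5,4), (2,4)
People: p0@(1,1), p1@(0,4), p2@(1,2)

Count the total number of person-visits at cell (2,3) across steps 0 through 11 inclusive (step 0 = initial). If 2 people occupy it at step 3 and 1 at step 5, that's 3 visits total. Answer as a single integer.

Step 0: p0@(1,1) p1@(0,4) p2@(1,2) -> at (2,3): 0 [-], cum=0
Step 1: p0@(2,1) p1@(1,4) p2@(2,2) -> at (2,3): 0 [-], cum=0
Step 2: p0@(2,2) p1@ESC p2@(2,3) -> at (2,3): 1 [p2], cum=1
Step 3: p0@(2,3) p1@ESC p2@ESC -> at (2,3): 1 [p0], cum=2
Step 4: p0@ESC p1@ESC p2@ESC -> at (2,3): 0 [-], cum=2
Total visits = 2

Answer: 2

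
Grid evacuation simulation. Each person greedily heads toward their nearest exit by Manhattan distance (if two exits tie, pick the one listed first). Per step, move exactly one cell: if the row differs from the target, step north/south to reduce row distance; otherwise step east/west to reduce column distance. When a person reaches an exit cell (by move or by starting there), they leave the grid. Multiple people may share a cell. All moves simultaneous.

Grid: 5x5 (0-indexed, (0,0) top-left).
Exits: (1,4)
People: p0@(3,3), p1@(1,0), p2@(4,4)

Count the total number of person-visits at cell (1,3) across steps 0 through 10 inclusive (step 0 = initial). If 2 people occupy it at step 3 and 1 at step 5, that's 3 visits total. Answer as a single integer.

Answer: 2

Derivation:
Step 0: p0@(3,3) p1@(1,0) p2@(4,4) -> at (1,3): 0 [-], cum=0
Step 1: p0@(2,3) p1@(1,1) p2@(3,4) -> at (1,3): 0 [-], cum=0
Step 2: p0@(1,3) p1@(1,2) p2@(2,4) -> at (1,3): 1 [p0], cum=1
Step 3: p0@ESC p1@(1,3) p2@ESC -> at (1,3): 1 [p1], cum=2
Step 4: p0@ESC p1@ESC p2@ESC -> at (1,3): 0 [-], cum=2
Total visits = 2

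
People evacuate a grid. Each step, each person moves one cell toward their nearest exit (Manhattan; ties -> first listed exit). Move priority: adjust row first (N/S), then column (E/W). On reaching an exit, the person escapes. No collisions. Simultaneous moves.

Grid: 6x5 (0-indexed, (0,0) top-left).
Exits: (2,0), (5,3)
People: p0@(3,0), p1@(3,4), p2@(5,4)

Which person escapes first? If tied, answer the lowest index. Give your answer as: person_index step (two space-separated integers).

Step 1: p0:(3,0)->(2,0)->EXIT | p1:(3,4)->(4,4) | p2:(5,4)->(5,3)->EXIT
Step 2: p0:escaped | p1:(4,4)->(5,4) | p2:escaped
Step 3: p0:escaped | p1:(5,4)->(5,3)->EXIT | p2:escaped
Exit steps: [1, 3, 1]
First to escape: p0 at step 1

Answer: 0 1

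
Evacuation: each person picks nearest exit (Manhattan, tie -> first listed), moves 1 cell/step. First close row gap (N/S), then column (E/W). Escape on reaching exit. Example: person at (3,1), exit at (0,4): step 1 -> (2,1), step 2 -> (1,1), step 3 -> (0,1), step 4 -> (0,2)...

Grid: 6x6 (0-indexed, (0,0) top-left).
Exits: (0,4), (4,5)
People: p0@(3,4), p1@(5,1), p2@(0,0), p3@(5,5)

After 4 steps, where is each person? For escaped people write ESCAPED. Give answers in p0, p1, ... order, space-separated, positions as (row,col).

Step 1: p0:(3,4)->(4,4) | p1:(5,1)->(4,1) | p2:(0,0)->(0,1) | p3:(5,5)->(4,5)->EXIT
Step 2: p0:(4,4)->(4,5)->EXIT | p1:(4,1)->(4,2) | p2:(0,1)->(0,2) | p3:escaped
Step 3: p0:escaped | p1:(4,2)->(4,3) | p2:(0,2)->(0,3) | p3:escaped
Step 4: p0:escaped | p1:(4,3)->(4,4) | p2:(0,3)->(0,4)->EXIT | p3:escaped

ESCAPED (4,4) ESCAPED ESCAPED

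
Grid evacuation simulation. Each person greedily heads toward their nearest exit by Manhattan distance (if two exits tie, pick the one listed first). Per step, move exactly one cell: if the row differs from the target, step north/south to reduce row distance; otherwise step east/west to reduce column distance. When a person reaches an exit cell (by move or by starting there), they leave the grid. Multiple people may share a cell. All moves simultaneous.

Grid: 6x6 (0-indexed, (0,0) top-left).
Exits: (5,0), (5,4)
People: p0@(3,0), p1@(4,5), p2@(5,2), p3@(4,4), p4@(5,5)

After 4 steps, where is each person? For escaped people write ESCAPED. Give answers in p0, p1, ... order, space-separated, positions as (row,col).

Step 1: p0:(3,0)->(4,0) | p1:(4,5)->(5,5) | p2:(5,2)->(5,1) | p3:(4,4)->(5,4)->EXIT | p4:(5,5)->(5,4)->EXIT
Step 2: p0:(4,0)->(5,0)->EXIT | p1:(5,5)->(5,4)->EXIT | p2:(5,1)->(5,0)->EXIT | p3:escaped | p4:escaped

ESCAPED ESCAPED ESCAPED ESCAPED ESCAPED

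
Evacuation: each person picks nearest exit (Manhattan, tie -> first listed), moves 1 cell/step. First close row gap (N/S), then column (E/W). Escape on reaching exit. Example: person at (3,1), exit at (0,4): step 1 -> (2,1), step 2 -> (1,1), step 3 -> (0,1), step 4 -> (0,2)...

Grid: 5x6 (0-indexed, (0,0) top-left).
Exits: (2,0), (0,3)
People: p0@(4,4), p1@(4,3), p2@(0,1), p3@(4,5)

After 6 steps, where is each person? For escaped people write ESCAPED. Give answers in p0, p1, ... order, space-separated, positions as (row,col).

Step 1: p0:(4,4)->(3,4) | p1:(4,3)->(3,3) | p2:(0,1)->(0,2) | p3:(4,5)->(3,5)
Step 2: p0:(3,4)->(2,4) | p1:(3,3)->(2,3) | p2:(0,2)->(0,3)->EXIT | p3:(3,5)->(2,5)
Step 3: p0:(2,4)->(1,4) | p1:(2,3)->(1,3) | p2:escaped | p3:(2,5)->(1,5)
Step 4: p0:(1,4)->(0,4) | p1:(1,3)->(0,3)->EXIT | p2:escaped | p3:(1,5)->(0,5)
Step 5: p0:(0,4)->(0,3)->EXIT | p1:escaped | p2:escaped | p3:(0,5)->(0,4)
Step 6: p0:escaped | p1:escaped | p2:escaped | p3:(0,4)->(0,3)->EXIT

ESCAPED ESCAPED ESCAPED ESCAPED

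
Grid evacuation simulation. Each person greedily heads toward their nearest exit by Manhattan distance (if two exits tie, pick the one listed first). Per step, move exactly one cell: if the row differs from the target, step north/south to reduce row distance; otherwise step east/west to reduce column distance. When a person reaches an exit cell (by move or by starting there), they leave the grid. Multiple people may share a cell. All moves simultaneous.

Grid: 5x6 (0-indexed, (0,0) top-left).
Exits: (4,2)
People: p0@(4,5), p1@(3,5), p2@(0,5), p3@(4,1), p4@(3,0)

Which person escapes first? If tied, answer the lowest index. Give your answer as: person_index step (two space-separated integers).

Step 1: p0:(4,5)->(4,4) | p1:(3,5)->(4,5) | p2:(0,5)->(1,5) | p3:(4,1)->(4,2)->EXIT | p4:(3,0)->(4,0)
Step 2: p0:(4,4)->(4,3) | p1:(4,5)->(4,4) | p2:(1,5)->(2,5) | p3:escaped | p4:(4,0)->(4,1)
Step 3: p0:(4,3)->(4,2)->EXIT | p1:(4,4)->(4,3) | p2:(2,5)->(3,5) | p3:escaped | p4:(4,1)->(4,2)->EXIT
Step 4: p0:escaped | p1:(4,3)->(4,2)->EXIT | p2:(3,5)->(4,5) | p3:escaped | p4:escaped
Step 5: p0:escaped | p1:escaped | p2:(4,5)->(4,4) | p3:escaped | p4:escaped
Step 6: p0:escaped | p1:escaped | p2:(4,4)->(4,3) | p3:escaped | p4:escaped
Step 7: p0:escaped | p1:escaped | p2:(4,3)->(4,2)->EXIT | p3:escaped | p4:escaped
Exit steps: [3, 4, 7, 1, 3]
First to escape: p3 at step 1

Answer: 3 1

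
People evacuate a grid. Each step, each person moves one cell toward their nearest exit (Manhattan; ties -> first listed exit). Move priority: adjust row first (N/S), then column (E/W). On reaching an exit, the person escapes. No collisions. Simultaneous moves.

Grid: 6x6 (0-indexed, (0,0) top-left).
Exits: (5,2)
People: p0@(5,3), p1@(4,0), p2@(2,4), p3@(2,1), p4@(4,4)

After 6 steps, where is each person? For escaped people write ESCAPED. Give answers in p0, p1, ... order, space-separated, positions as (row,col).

Step 1: p0:(5,3)->(5,2)->EXIT | p1:(4,0)->(5,0) | p2:(2,4)->(3,4) | p3:(2,1)->(3,1) | p4:(4,4)->(5,4)
Step 2: p0:escaped | p1:(5,0)->(5,1) | p2:(3,4)->(4,4) | p3:(3,1)->(4,1) | p4:(5,4)->(5,3)
Step 3: p0:escaped | p1:(5,1)->(5,2)->EXIT | p2:(4,4)->(5,4) | p3:(4,1)->(5,1) | p4:(5,3)->(5,2)->EXIT
Step 4: p0:escaped | p1:escaped | p2:(5,4)->(5,3) | p3:(5,1)->(5,2)->EXIT | p4:escaped
Step 5: p0:escaped | p1:escaped | p2:(5,3)->(5,2)->EXIT | p3:escaped | p4:escaped

ESCAPED ESCAPED ESCAPED ESCAPED ESCAPED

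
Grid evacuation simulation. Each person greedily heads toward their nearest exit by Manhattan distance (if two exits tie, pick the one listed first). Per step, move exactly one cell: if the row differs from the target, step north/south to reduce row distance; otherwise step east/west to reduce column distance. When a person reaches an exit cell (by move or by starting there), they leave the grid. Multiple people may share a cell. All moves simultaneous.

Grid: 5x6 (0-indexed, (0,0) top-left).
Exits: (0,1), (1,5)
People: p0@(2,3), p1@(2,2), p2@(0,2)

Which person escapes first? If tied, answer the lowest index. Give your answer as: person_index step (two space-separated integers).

Step 1: p0:(2,3)->(1,3) | p1:(2,2)->(1,2) | p2:(0,2)->(0,1)->EXIT
Step 2: p0:(1,3)->(1,4) | p1:(1,2)->(0,2) | p2:escaped
Step 3: p0:(1,4)->(1,5)->EXIT | p1:(0,2)->(0,1)->EXIT | p2:escaped
Exit steps: [3, 3, 1]
First to escape: p2 at step 1

Answer: 2 1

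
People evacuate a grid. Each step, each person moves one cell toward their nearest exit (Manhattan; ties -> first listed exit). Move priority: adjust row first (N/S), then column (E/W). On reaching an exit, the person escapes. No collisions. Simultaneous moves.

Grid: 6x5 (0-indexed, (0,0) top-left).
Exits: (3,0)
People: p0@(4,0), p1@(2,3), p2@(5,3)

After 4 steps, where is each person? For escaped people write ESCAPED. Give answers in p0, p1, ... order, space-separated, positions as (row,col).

Step 1: p0:(4,0)->(3,0)->EXIT | p1:(2,3)->(3,3) | p2:(5,3)->(4,3)
Step 2: p0:escaped | p1:(3,3)->(3,2) | p2:(4,3)->(3,3)
Step 3: p0:escaped | p1:(3,2)->(3,1) | p2:(3,3)->(3,2)
Step 4: p0:escaped | p1:(3,1)->(3,0)->EXIT | p2:(3,2)->(3,1)

ESCAPED ESCAPED (3,1)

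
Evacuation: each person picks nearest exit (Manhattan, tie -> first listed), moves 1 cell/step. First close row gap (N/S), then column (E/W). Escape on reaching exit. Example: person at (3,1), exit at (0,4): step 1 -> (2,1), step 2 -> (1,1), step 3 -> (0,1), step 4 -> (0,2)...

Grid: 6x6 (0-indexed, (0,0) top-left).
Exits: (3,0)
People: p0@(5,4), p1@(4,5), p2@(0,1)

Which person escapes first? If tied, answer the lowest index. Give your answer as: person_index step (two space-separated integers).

Answer: 2 4

Derivation:
Step 1: p0:(5,4)->(4,4) | p1:(4,5)->(3,5) | p2:(0,1)->(1,1)
Step 2: p0:(4,4)->(3,4) | p1:(3,5)->(3,4) | p2:(1,1)->(2,1)
Step 3: p0:(3,4)->(3,3) | p1:(3,4)->(3,3) | p2:(2,1)->(3,1)
Step 4: p0:(3,3)->(3,2) | p1:(3,3)->(3,2) | p2:(3,1)->(3,0)->EXIT
Step 5: p0:(3,2)->(3,1) | p1:(3,2)->(3,1) | p2:escaped
Step 6: p0:(3,1)->(3,0)->EXIT | p1:(3,1)->(3,0)->EXIT | p2:escaped
Exit steps: [6, 6, 4]
First to escape: p2 at step 4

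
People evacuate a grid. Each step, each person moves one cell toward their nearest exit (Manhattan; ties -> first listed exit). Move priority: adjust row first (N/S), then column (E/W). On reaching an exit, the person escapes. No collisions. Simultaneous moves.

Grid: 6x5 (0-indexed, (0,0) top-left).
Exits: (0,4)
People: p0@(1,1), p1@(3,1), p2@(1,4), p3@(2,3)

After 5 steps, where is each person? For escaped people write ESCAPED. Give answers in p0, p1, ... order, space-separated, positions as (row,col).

Step 1: p0:(1,1)->(0,1) | p1:(3,1)->(2,1) | p2:(1,4)->(0,4)->EXIT | p3:(2,3)->(1,3)
Step 2: p0:(0,1)->(0,2) | p1:(2,1)->(1,1) | p2:escaped | p3:(1,3)->(0,3)
Step 3: p0:(0,2)->(0,3) | p1:(1,1)->(0,1) | p2:escaped | p3:(0,3)->(0,4)->EXIT
Step 4: p0:(0,3)->(0,4)->EXIT | p1:(0,1)->(0,2) | p2:escaped | p3:escaped
Step 5: p0:escaped | p1:(0,2)->(0,3) | p2:escaped | p3:escaped

ESCAPED (0,3) ESCAPED ESCAPED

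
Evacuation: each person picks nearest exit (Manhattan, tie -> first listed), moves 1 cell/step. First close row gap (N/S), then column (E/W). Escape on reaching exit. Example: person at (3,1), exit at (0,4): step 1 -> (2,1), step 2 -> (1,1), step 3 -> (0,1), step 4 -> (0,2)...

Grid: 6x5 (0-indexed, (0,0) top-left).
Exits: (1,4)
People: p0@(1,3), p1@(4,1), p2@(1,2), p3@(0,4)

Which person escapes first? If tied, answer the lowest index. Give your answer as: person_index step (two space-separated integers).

Step 1: p0:(1,3)->(1,4)->EXIT | p1:(4,1)->(3,1) | p2:(1,2)->(1,3) | p3:(0,4)->(1,4)->EXIT
Step 2: p0:escaped | p1:(3,1)->(2,1) | p2:(1,3)->(1,4)->EXIT | p3:escaped
Step 3: p0:escaped | p1:(2,1)->(1,1) | p2:escaped | p3:escaped
Step 4: p0:escaped | p1:(1,1)->(1,2) | p2:escaped | p3:escaped
Step 5: p0:escaped | p1:(1,2)->(1,3) | p2:escaped | p3:escaped
Step 6: p0:escaped | p1:(1,3)->(1,4)->EXIT | p2:escaped | p3:escaped
Exit steps: [1, 6, 2, 1]
First to escape: p0 at step 1

Answer: 0 1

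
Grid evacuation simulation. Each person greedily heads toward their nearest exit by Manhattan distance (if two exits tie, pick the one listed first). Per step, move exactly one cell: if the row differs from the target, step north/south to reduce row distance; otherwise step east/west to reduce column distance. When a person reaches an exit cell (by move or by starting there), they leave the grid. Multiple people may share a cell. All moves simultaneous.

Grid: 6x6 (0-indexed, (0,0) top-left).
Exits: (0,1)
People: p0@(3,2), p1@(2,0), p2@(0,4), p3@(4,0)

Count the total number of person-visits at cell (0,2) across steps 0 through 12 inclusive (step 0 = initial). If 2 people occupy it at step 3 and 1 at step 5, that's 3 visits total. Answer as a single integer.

Answer: 2

Derivation:
Step 0: p0@(3,2) p1@(2,0) p2@(0,4) p3@(4,0) -> at (0,2): 0 [-], cum=0
Step 1: p0@(2,2) p1@(1,0) p2@(0,3) p3@(3,0) -> at (0,2): 0 [-], cum=0
Step 2: p0@(1,2) p1@(0,0) p2@(0,2) p3@(2,0) -> at (0,2): 1 [p2], cum=1
Step 3: p0@(0,2) p1@ESC p2@ESC p3@(1,0) -> at (0,2): 1 [p0], cum=2
Step 4: p0@ESC p1@ESC p2@ESC p3@(0,0) -> at (0,2): 0 [-], cum=2
Step 5: p0@ESC p1@ESC p2@ESC p3@ESC -> at (0,2): 0 [-], cum=2
Total visits = 2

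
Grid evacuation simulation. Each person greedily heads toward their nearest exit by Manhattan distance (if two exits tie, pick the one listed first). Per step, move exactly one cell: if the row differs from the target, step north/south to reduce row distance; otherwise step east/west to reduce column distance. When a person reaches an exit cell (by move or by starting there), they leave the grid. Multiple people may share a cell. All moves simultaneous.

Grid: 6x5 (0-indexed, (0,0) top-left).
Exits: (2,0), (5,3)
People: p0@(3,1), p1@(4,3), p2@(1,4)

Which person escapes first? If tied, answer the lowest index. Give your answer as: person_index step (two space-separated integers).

Step 1: p0:(3,1)->(2,1) | p1:(4,3)->(5,3)->EXIT | p2:(1,4)->(2,4)
Step 2: p0:(2,1)->(2,0)->EXIT | p1:escaped | p2:(2,4)->(2,3)
Step 3: p0:escaped | p1:escaped | p2:(2,3)->(2,2)
Step 4: p0:escaped | p1:escaped | p2:(2,2)->(2,1)
Step 5: p0:escaped | p1:escaped | p2:(2,1)->(2,0)->EXIT
Exit steps: [2, 1, 5]
First to escape: p1 at step 1

Answer: 1 1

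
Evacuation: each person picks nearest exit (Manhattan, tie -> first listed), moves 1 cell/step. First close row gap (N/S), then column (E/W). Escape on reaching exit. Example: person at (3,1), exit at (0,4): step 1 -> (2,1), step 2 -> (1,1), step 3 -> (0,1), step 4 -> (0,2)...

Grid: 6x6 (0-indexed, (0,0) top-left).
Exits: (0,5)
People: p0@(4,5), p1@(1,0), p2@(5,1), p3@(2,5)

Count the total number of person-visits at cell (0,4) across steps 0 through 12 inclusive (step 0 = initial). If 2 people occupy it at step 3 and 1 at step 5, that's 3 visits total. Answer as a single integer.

Answer: 2

Derivation:
Step 0: p0@(4,5) p1@(1,0) p2@(5,1) p3@(2,5) -> at (0,4): 0 [-], cum=0
Step 1: p0@(3,5) p1@(0,0) p2@(4,1) p3@(1,5) -> at (0,4): 0 [-], cum=0
Step 2: p0@(2,5) p1@(0,1) p2@(3,1) p3@ESC -> at (0,4): 0 [-], cum=0
Step 3: p0@(1,5) p1@(0,2) p2@(2,1) p3@ESC -> at (0,4): 0 [-], cum=0
Step 4: p0@ESC p1@(0,3) p2@(1,1) p3@ESC -> at (0,4): 0 [-], cum=0
Step 5: p0@ESC p1@(0,4) p2@(0,1) p3@ESC -> at (0,4): 1 [p1], cum=1
Step 6: p0@ESC p1@ESC p2@(0,2) p3@ESC -> at (0,4): 0 [-], cum=1
Step 7: p0@ESC p1@ESC p2@(0,3) p3@ESC -> at (0,4): 0 [-], cum=1
Step 8: p0@ESC p1@ESC p2@(0,4) p3@ESC -> at (0,4): 1 [p2], cum=2
Step 9: p0@ESC p1@ESC p2@ESC p3@ESC -> at (0,4): 0 [-], cum=2
Total visits = 2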